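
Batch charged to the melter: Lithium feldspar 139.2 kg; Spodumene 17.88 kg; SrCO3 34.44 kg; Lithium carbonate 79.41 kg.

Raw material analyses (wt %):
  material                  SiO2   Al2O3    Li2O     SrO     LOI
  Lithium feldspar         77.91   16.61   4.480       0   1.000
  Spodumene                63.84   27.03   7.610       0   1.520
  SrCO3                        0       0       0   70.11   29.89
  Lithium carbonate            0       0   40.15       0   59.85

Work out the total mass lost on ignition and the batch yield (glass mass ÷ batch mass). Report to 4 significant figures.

Every computation keeps full precision at all times — in-progress results appear rounded to four significant digits at each printed step; each reported figure carries a single rounding — derived quantities are computed from the weighed amounts at 211.4 kg of glass at full float precision (the four compositions, the yield, net glass mass, totals, LOI), as given in the problem or answer text.
Each material's LOI contribution:
  Lithium feldspar: 139.2 × 0.01000 = 1.392 kg
  Spodumene: 17.88 × 0.01520 = 0.2718 kg
  SrCO3: 34.44 × 0.2989 = 10.29 kg
  Lithium carbonate: 79.41 × 0.5985 = 47.53 kg
Total LOI = 59.48 kg
Glass = batch − LOI = 270.9 − 59.48 = 211.4 kg

LOI loss = 59.48 kg; glass = 211.4 kg; yield = 78.04%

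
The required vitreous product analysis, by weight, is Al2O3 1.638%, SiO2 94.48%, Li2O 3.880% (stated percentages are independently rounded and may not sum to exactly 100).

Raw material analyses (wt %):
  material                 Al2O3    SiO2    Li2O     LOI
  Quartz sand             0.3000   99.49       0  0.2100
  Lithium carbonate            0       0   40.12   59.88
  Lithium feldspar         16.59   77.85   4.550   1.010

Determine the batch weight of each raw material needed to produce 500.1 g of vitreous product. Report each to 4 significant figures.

Rounding to four significant digits applies to every in-between result as displayed — full precision is carried from start to finish. Every reported result includes exactly one rounding. All derived quantities, including LOI, totals, three oxide percentages, yield, glass mass, are re-derived using the weight values on 500.1 g of glass in full float precision, as written in the problem or answer text.
Per-oxide target masses for 500.1 g vitreous product:
  Al2O3: 1.638% × 500.1 = 8.192 g
  SiO2: 94.48% × 500.1 = 472.5 g
  Li2O: 3.880% × 500.1 = 19.40 g
Verifying the oxide balance from the weights as reported, at the basis given (target by target, the sums agree modulo rounding of the values):
  Al2O3: 442.5·0.003000 + 41.37·0.1659 = 8.191 g (target 8.192 g)
  SiO2: 442.5·0.9949 + 41.37·0.7785 = 472.4 g (target 472.5 g)
  Li2O: 43.67·0.4012 + 41.37·0.04550 = 19.40 g (target 19.40 g)
Auditing the glass mass value: batch Σ − ignition loss = 500.0 g (per-oxide target masses sum to 500.1 g; the stated basis being 500.1 g — any gap is answer rounding).
Batch grand total — Σ batch = 527.5 g; LOI removed, Σ of batch·LOI: 27.50 g; as yield: glass ÷ batch → 94.79%.

Batch per 500.1 g vitreous product:
  Quartz sand: 442.5 g
  Lithium carbonate: 43.67 g
  Lithium feldspar: 41.37 g
Total batch = 527.5 g; LOI loss = 27.50 g; yield = 94.79%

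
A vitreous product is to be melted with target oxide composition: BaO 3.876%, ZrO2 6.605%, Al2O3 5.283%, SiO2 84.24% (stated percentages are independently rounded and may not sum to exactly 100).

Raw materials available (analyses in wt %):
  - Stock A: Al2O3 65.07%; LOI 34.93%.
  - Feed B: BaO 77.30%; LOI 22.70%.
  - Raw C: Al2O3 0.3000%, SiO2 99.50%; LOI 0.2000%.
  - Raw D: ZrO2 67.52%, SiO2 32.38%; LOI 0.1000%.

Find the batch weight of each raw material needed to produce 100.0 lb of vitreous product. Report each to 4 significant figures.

The whole derivation holds exact precision through every step; in-progress results are printed (rounded to 4 significant figures) on the page. Each reported figure takes just one rounding; the derived quantities, which include the totals, ignition loss, the yield, glass mass, four oxide percentages, are recomputed in exact precision, as they appear in problem or answer, using the weight values at 100.0 lb of glass.
Per-oxide target masses for 100.0 lb vitreous product:
  BaO: 3.876% × 100.0 = 3.876 lb
  ZrO2: 6.605% × 100.0 = 6.605 lb
  Al2O3: 5.283% × 100.0 = 5.283 lb
  SiO2: 84.24% × 100.0 = 84.24 lb
Checking each oxide sum on the weights just shown, per the basis as stated (delivered sums recover each target up to rounding of the answer):
  BaO: 5.014·0.7730 = 3.876 lb (target 3.876 lb)
  ZrO2: 9.782·0.6752 = 6.605 lb (target 6.605 lb)
  Al2O3: 7.743·0.6507 + 81.48·0.003000 = 5.283 lb (target 5.283 lb)
  SiO2: 81.48·0.9950 + 9.782·0.3238 = 84.24 lb (target 84.24 lb)
Glass-mass closure: net batch after ignition = 100.0 lb (targets for the oxides total 100.0 lb; stated basis 100.0 lb — differing by rounding only).
Batch grand total — Σ batch = 104.0 lb; Σ batch·LOI gives LOI loss = 4.016 lb; yield = glass ÷ total batch = 96.14%.

Batch per 100.0 lb vitreous product:
  Stock A: 7.743 lb
  Feed B: 5.014 lb
  Raw C: 81.48 lb
  Raw D: 9.782 lb
Total batch = 104.0 lb; LOI loss = 4.016 lb; yield = 96.14%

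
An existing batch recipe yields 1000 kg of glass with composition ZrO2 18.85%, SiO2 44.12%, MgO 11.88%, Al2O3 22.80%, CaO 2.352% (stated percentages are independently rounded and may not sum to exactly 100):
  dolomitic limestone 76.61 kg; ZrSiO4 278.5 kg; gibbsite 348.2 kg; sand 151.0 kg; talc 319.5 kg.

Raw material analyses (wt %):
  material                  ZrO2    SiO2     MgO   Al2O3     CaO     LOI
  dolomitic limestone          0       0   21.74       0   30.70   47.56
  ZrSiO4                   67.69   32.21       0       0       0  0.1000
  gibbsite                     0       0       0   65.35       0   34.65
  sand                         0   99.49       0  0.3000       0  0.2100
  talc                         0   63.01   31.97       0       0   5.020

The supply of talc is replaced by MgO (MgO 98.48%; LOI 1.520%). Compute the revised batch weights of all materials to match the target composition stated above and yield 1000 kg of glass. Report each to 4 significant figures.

All internal work holds exact precision through every step. The intermediate values are shown, rounded to 4 significant figures, at each printed step — each reported number takes just one rounding. The derived quantities, including ignition loss, the five compositions, yield, glass mass, totals, are rebuilt starting from the weights at 1000 kg of glass in full precision as written in problem or answer.
Oxide mass targets, per 1000 kg glass:
  ZrO2: 18.85% × 1000 = 188.5 kg
  SiO2: 44.12% × 1000 = 441.2 kg
  MgO: 11.88% × 1000 = 118.8 kg
  Al2O3: 22.80% × 1000 = 228.0 kg
  CaO: 2.352% × 1000 = 23.52 kg
Checking each oxide sum using the reported weights, per the basis as stated (oxide sums agree with the targets once rounding is allowed for):
  ZrO2: 278.5·0.6769 = 188.5 kg (target 188.5 kg)
  SiO2: 278.5·0.3221 + 353.3·0.9949 = 441.2 kg (target 441.2 kg)
  MgO: 76.61·0.2174 + 103.7·0.9848 = 118.8 kg (target 118.8 kg)
  Al2O3: 347.3·0.6535 + 353.3·0.003000 = 228.0 kg (target 228.0 kg)
  CaO: 76.61·0.3070 = 23.52 kg (target 23.52 kg)
Glass-mass sanity pass: net batch after ignition = 1000 kg (oxide target masses add up to 1000 kg; stated basis 1000 kg — rounding explains the deltas).
Adding the batch up: Σ batch = 1159 kg; Σ batch·LOI gives LOI loss = 159.4 kg; glass ÷ batch gives a yield of 86.25%.

Revised batch per 1000 kg glass:
  dolomitic limestone: 76.61 kg
  ZrSiO4: 278.5 kg
  gibbsite: 347.3 kg
  sand: 353.3 kg
  MgO: 103.7 kg
Total batch = 1159 kg; LOI loss = 159.4 kg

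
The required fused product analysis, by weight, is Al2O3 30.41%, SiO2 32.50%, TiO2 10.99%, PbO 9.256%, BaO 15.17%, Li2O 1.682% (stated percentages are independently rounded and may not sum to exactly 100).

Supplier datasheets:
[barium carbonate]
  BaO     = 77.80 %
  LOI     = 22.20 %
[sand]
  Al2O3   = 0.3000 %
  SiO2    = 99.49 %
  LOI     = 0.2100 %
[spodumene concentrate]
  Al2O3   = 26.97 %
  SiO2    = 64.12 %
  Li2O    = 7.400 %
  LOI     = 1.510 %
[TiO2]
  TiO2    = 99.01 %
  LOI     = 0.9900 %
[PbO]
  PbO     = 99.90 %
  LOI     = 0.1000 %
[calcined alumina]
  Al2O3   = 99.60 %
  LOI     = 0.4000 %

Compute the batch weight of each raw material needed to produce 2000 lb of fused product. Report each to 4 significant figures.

Batch per 2000 lb fused product:
  barium carbonate: 390.0 lb
  sand: 360.4 lb
  spodumene concentrate: 454.6 lb
  TiO2: 222.0 lb
  PbO: 185.3 lb
  calcined alumina: 486.5 lb
Total batch = 2099 lb; LOI loss = 98.53 lb; yield = 95.31%

Mid-chain values are displayed rounded to four significant digits across the worked steps. The working math holds full precision at all times — each reported value takes a single rounding; all derived quantities (glass mass, totals, LOI, the yield, the six compositions) are re-derived in full float precision using the weight values per 2000 lb of glass, as quoted within problem or answer.
Oxide-by-oxide targets in 2000 lb fused product:
  Al2O3: 30.41% × 2000 = 608.2 lb
  SiO2: 32.50% × 2000 = 650.0 lb
  TiO2: 10.99% × 2000 = 219.8 lb
  PbO: 9.256% × 2000 = 185.1 lb
  BaO: 15.17% × 2000 = 303.4 lb
  Li2O: 1.682% × 2000 = 33.64 lb
A balance pass over the oxides, from the weights as reported, for the quoted basis mass (sums match the target masses up to rounding of the answer):
  Al2O3: 360.4·0.003000 + 454.6·0.2697 + 486.5·0.9960 = 608.2 lb (target 608.2 lb)
  SiO2: 360.4·0.9949 + 454.6·0.6412 = 650.1 lb (target 650.0 lb)
  TiO2: 222.0·0.9901 = 219.8 lb (target 219.8 lb)
  PbO: 185.3·0.9990 = 185.1 lb (target 185.1 lb)
  BaO: 390.0·0.7780 = 303.4 lb (target 303.4 lb)
  Li2O: 454.6·0.07400 = 33.64 lb (target 33.64 lb)
Glass-mass closure: Σ batch − LOI loss = 2000 lb (the Σ of target masses is 2000 lb; stated basis 2000 lb — deltas are rounding alone).
Batch total: Σ batch = 2099 lb; ignition loss, Σ(batch × LOI) = 98.53 lb; yield = glass ÷ total batch = 95.31%.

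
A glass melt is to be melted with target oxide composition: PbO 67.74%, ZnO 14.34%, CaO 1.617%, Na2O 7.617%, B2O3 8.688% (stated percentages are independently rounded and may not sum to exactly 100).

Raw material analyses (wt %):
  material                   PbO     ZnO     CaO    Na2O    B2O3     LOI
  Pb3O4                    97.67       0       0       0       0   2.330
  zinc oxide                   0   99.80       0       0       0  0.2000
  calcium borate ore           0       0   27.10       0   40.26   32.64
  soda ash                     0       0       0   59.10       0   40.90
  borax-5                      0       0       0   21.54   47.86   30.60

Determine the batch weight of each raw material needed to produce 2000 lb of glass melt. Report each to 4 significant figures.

The working math maintains full float precision at all times — mid-chain values are printed (rounded to 4 significant figures) at each printed step — each reported number takes a single rounding. All derived quantities are re-derived at full float precision (ignition loss, yield, glass mass, totals, the five compositions) from the weighed amounts per 2000 lb of glass, as written in either problem or answer.
The oxide mass targets at 2000 lb glass melt:
  PbO: 67.74% × 2000 = 1355 lb
  ZnO: 14.34% × 2000 = 286.8 lb
  CaO: 1.617% × 2000 = 32.34 lb
  Na2O: 7.617% × 2000 = 152.3 lb
  B2O3: 8.688% × 2000 = 173.8 lb
Balance tally, oxide-wise, given the weights on record, versus the basis set out (sums match the target masses given rounding of the digits):
  PbO: 1387·0.9767 = 1355 lb (target 1355 lb)
  ZnO: 287.4·0.9980 = 286.8 lb (target 286.8 lb)
  CaO: 119.3·0.2710 = 32.33 lb (target 32.34 lb)
  Na2O: 162.0·0.5910 + 262.7·0.2154 = 152.3 lb (target 152.3 lb)
  B2O3: 119.3·0.4026 + 262.7·0.4786 = 173.8 lb (target 173.8 lb)
Glass-mass closure: total batch − LOI = 2000 lb (oxide target masses add up to 2000 lb; the stated basis being 2000 lb — rounding explains the deltas).
Adding the batch up: Σ batch = 2218 lb; LOI removed, Σ of batch·LOI: 218.5 lb; the yield ratio, glass ÷ batch: 90.15%.

Batch per 2000 lb glass melt:
  Pb3O4: 1387 lb
  zinc oxide: 287.4 lb
  calcium borate ore: 119.3 lb
  soda ash: 162.0 lb
  borax-5: 262.7 lb
Total batch = 2218 lb; LOI loss = 218.5 lb; yield = 90.15%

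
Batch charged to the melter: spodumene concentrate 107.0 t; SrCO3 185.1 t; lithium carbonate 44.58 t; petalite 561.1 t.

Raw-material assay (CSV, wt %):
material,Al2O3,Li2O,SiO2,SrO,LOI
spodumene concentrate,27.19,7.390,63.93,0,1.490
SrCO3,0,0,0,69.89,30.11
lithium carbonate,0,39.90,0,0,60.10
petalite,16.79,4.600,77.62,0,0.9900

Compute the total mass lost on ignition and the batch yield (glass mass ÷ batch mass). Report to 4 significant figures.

The whole derivation keeps exact precision from first step to last; values along the way are displayed, rounded to four significant digits, in the printout. Each reported figure receives exactly one rounding; the derived quantities are re-derived from the batch weights on 808.1 t of glass at exact precision (yield, totals, net glass mass, the four compositions, ignition loss), precisely as stated by either problem or answer.
Per-material ignition loss:
  spodumene concentrate: 107.0 × 0.01490 = 1.594 t
  SrCO3: 185.1 × 0.3011 = 55.73 t
  lithium carbonate: 44.58 × 0.6010 = 26.79 t
  petalite: 561.1 × 0.009900 = 5.555 t
Total LOI = 89.68 t
Glass = batch − LOI = 897.8 − 89.68 = 808.1 t

LOI loss = 89.68 t; glass = 808.1 t; yield = 90.01%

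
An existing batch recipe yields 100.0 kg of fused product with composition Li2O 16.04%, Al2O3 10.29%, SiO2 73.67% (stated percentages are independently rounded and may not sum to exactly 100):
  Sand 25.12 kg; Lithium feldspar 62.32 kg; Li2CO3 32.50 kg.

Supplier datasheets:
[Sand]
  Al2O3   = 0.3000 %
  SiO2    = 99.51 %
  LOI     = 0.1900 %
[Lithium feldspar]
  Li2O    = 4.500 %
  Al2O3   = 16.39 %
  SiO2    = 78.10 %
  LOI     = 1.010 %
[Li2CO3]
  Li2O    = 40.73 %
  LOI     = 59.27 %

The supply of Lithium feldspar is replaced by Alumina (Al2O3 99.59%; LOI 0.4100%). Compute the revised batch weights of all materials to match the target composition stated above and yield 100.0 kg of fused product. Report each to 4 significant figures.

Each numeric step carries exact precision from first step to last. Intermediates appear, with 4-significant-figure rounding, when written out. Each reported value carries a single rounding. All derived quantities, including totals, glass mass, LOI, the three compositions, yield, are recomputed from the weighed amounts per 100.0 kg of glass at full float precision, as given in question or answer.
Target masses of each oxide per 100.0 kg fused product:
  Li2O: 16.04% × 100.0 = 16.04 kg
  Al2O3: 10.29% × 100.0 = 10.29 kg
  SiO2: 73.67% × 100.0 = 73.67 kg
A balance pass over the oxides, with the batch weights as given, on the stated basis (target by target, the sums agree once rounding is allowed for):
  Li2O: 39.38·0.4073 = 16.04 kg (target 16.04 kg)
  Al2O3: 74.03·0.003000 + 10.11·0.9959 = 10.29 kg (target 10.29 kg)
  SiO2: 74.03·0.9951 = 73.67 kg (target 73.67 kg)
The glass-mass cross-check: Σ batch − LOI loss = 100.0 kg (the targets, summed, come to 100.0 kg; versus the stated basis of 100.0 kg — a pure rounding effect).
Batch grand total — Σ batch = 123.5 kg; LOI loss = Σ batch·LOI = 23.52 kg; yield = glass ÷ total batch = 80.96%.

Revised batch per 100.0 kg fused product:
  Sand: 74.03 kg
  Alumina: 10.11 kg
  Li2CO3: 39.38 kg
Total batch = 123.5 kg; LOI loss = 23.52 kg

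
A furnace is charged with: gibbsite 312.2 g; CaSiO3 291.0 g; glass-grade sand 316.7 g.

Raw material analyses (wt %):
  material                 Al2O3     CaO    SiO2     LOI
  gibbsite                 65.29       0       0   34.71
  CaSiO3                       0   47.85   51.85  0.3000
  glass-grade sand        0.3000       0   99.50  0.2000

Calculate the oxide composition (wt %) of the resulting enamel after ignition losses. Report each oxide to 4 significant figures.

In-progress results are displayed rounded to 4 significant figures in the working. All arithmetic maintains full precision throughout — each reported value is rounded just once — derived quantities (the three compositions, totals, yield, glass mass, ignition loss) are recomputed at full float precision using the weight values on 810.0 g of glass precisely as stated by question or answer.
What the batch supplies per oxide:
  Al2O3: 312.2·0.6529 + 316.7·0.003000 = 204.8 g
  CaO: 291.0·0.4785 = 139.2 g
  SiO2: 291.0·0.5185 + 316.7·0.9950 = 466.0 g
LOI: 312.2·0.3471 + 291.0·0.003000 + 316.7·0.002000 = 109.9 g
Glass = total batch minus LOI = 919.9 − 109.9 = 810.0 g (consistent with Σ oxide mass)
each oxide over glass, ×100, is wt %

Glass mass = 810.0 g (batch 919.9 − LOI 109.9).
Composition: Al2O3 25.28%, CaO 17.19%, SiO2 57.53%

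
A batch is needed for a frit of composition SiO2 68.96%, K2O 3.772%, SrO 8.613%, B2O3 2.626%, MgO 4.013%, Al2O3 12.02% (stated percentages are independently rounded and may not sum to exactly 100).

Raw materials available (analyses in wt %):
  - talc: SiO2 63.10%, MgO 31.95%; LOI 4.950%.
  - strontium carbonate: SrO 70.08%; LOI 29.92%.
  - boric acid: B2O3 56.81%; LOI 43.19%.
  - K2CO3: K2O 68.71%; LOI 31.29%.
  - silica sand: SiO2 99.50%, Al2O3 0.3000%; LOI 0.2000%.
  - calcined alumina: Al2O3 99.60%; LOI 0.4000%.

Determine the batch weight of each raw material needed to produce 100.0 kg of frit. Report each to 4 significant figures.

Batch per 100.0 kg frit:
  talc: 12.56 kg
  strontium carbonate: 12.29 kg
  boric acid: 4.622 kg
  K2CO3: 5.490 kg
  silica sand: 61.34 kg
  calcined alumina: 11.88 kg
Total batch = 108.2 kg; LOI loss = 8.183 kg; yield = 92.44%

In-progress results appear (rounded to four significant digits) between the steps — all internal work carries full float precision from first step to last; each reported figure undergoes a single rounding; the derived quantities, which include LOI, six oxide percentages, glass mass, yield, totals, are carried at full precision, precisely as stated by question or answer, using the weight values per 100.0 kg of glass.
Target oxide masses per 100.0 kg frit:
  SiO2: 68.96% × 100.0 = 68.96 kg
  K2O: 3.772% × 100.0 = 3.772 kg
  SrO: 8.613% × 100.0 = 8.613 kg
  B2O3: 2.626% × 100.0 = 2.626 kg
  MgO: 4.013% × 100.0 = 4.013 kg
  Al2O3: 12.02% × 100.0 = 12.02 kg
Mass-balance tally per oxide using the reported weights, under the basis named above (each sum matches its target mass modulo rounding of the values):
  SiO2: 12.56·0.6310 + 61.34·0.9950 = 68.96 kg (target 68.96 kg)
  K2O: 5.490·0.6871 = 3.772 kg (target 3.772 kg)
  SrO: 12.29·0.7008 = 8.613 kg (target 8.613 kg)
  B2O3: 4.622·0.5681 = 2.626 kg (target 2.626 kg)
  MgO: 12.56·0.3195 = 4.013 kg (target 4.013 kg)
  Al2O3: 61.34·0.003000 + 11.88·0.9960 = 12.02 kg (target 12.02 kg)
Glass mass check: net batch after ignition = 100.0 kg (the Σ of target masses is 100.0 kg; against the stated basis, 100.0 kg — deltas are rounding alone).
Total batch = Σ batch = 108.2 kg; Σ batch·LOI gives LOI loss = 8.183 kg; yield = glass ÷ total batch = 92.44%.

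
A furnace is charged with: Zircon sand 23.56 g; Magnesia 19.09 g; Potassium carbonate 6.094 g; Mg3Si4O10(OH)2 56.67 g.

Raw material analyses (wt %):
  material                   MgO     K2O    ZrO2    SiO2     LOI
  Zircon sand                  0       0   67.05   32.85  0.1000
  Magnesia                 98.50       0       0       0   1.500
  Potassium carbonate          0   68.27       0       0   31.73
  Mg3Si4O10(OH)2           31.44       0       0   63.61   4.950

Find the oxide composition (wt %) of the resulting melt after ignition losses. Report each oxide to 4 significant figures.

Values along the way are printed with 4-significant-figure rounding between the steps — the whole derivation runs at exact precision through every step — every reported number is rounded a single time — the derived quantities (the yield, four oxide percentages, net glass mass, ignition loss, the totals) are carried starting from the weights per 100.4 g of glass at full float precision, as they appear in either problem or answer.
What the batch supplies per oxide:
  MgO: 19.09·0.9850 + 56.67·0.3144 = 36.62 g
  K2O: 6.094·0.6827 = 4.160 g
  ZrO2: 23.56·0.6705 = 15.80 g
  SiO2: 23.56·0.3285 + 56.67·0.6361 = 43.79 g
LOI: 23.56·0.001000 + 19.09·0.01500 + 6.094·0.3173 + 56.67·0.04950 = 5.049 g
batch − LOI leaves glass = 105.4 − 5.049 = 100.4 g (consistent with Σ oxide mass)
wt % = oxide mass / glass mass × 100

Glass mass = 100.4 g (batch 105.4 − LOI 5.049).
Composition: MgO 36.49%, K2O 4.145%, ZrO2 15.74%, SiO2 43.63%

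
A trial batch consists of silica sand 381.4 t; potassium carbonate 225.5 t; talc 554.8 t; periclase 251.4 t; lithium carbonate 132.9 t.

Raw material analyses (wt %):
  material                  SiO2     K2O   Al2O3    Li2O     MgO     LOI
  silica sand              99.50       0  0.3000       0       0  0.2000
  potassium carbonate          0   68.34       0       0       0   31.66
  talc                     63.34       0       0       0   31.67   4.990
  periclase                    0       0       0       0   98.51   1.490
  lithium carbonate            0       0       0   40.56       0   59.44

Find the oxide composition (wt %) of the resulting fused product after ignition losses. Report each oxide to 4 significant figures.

Each numeric step maintains exact precision in all steps. Values along the way are shown with 4-significant-digit rounding when written out; a single rounding finalizes every reported value. All derived quantities (totals, net glass mass, the yield, the five compositions, LOI) are computed at full float precision from the batch weights at 1363 t of glass, exactly as shown in either problem or answer.
Oxide-by-oxide delivered mass:
  SiO2: 381.4·0.9950 + 554.8·0.6334 = 730.9 t
  K2O: 225.5·0.6834 = 154.1 t
  Al2O3: 381.4·0.003000 = 1.144 t
  Li2O: 132.9·0.4056 = 53.90 t
  MgO: 554.8·0.3167 + 251.4·0.9851 = 423.4 t
LOI: 381.4·0.002000 + 225.5·0.3166 + 554.8·0.04990 + 251.4·0.01490 + 132.9·0.5944 = 182.6 t
Glass = total batch minus LOI = 1546 − 182.6 = 1363 t (matching Σ of the oxides)
percent share: oxide ÷ glass, ×100

Glass mass = 1363 t (batch 1546 − LOI 182.6).
Composition: SiO2 53.61%, K2O 11.30%, Al2O3 0.08392%, Li2O 3.954%, MgO 31.05%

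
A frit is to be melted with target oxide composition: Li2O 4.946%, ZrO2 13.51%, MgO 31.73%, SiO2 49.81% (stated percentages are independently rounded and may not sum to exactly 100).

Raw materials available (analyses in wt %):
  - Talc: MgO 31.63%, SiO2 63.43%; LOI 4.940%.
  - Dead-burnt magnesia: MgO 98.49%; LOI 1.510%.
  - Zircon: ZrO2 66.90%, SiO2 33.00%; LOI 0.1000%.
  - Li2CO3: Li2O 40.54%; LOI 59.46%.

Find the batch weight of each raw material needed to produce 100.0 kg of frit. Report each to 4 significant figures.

All internal work maintains full float precision from start to finish. Working values are shown rounded to four significant figures as written; each reported figure carries a single rounding. Derived quantities, including the totals, glass mass, four oxide percentages, LOI, the yield, are carried from the batch weights at 100.0 kg of glass in full float precision precisely as stated by question or answer.
The oxide mass targets at 100.0 kg frit:
  Li2O: 4.946% × 100.0 = 4.946 kg
  ZrO2: 13.51% × 100.0 = 13.51 kg
  MgO: 31.73% × 100.0 = 31.73 kg
  SiO2: 49.81% × 100.0 = 49.81 kg
Per-oxide balance check from the weights as reported, for the quoted basis mass (summed amounts equal target values modulo rounding of the values):
  Li2O: 12.20·0.4054 = 4.946 kg (target 4.946 kg)
  ZrO2: 20.19·0.6690 = 13.51 kg (target 13.51 kg)
  MgO: 68.02·0.3163 + 10.37·0.9849 = 31.73 kg (target 31.73 kg)
  SiO2: 68.02·0.6343 + 20.19·0.3300 = 49.81 kg (target 49.81 kg)
Glass mass check: total charge less LOI = 99.99 kg (the targets, summed, come to 100.0 kg; stated basis 100.0 kg — gaps are rounding artifacts).
Whole-batch sum: Σ batch = 110.8 kg; the LOI term Σ batch·LOI equals 10.79 kg; as yield: glass ÷ batch → 90.26%.

Batch per 100.0 kg frit:
  Talc: 68.02 kg
  Dead-burnt magnesia: 10.37 kg
  Zircon: 20.19 kg
  Li2CO3: 12.20 kg
Total batch = 110.8 kg; LOI loss = 10.79 kg; yield = 90.26%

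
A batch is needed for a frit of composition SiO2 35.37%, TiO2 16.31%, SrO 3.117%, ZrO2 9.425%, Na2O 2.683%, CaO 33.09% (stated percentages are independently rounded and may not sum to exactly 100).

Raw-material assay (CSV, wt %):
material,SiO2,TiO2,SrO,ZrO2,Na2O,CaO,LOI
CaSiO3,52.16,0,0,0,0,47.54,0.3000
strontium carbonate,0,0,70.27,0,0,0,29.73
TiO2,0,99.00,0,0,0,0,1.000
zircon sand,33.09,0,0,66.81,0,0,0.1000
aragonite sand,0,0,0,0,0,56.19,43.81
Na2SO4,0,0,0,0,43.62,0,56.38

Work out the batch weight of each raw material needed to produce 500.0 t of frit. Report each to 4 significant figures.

Batch per 500.0 t frit:
  CaSiO3: 294.3 t
  strontium carbonate: 22.18 t
  TiO2: 82.37 t
  zircon sand: 70.54 t
  aragonite sand: 45.45 t
  Na2SO4: 30.75 t
Total batch = 545.6 t; LOI loss = 45.62 t; yield = 91.64%

Values along the way are displayed rounded to four significant digits as written. Full float precision is kept in all steps — every reported number undergoes a single rounding — the derived quantities, which include glass mass, the yield, ignition loss, six oxide percentages, totals, are re-derived in full float precision, as set out in question or answer, from the batch weights per 500.0 t of glass.
Target masses of each oxide per 500.0 t frit:
  SiO2: 35.37% × 500.0 = 176.8 t
  TiO2: 16.31% × 500.0 = 81.55 t
  SrO: 3.117% × 500.0 = 15.58 t
  ZrO2: 9.425% × 500.0 = 47.12 t
  Na2O: 2.683% × 500.0 = 13.42 t
  CaO: 33.09% × 500.0 = 165.4 t
Sums-versus-targets review per the reported batch figures, at the basis given (target by target, the sums agree up to rounding of the answer):
  SiO2: 294.3·0.5216 + 70.54·0.3309 = 176.8 t (target 176.8 t)
  TiO2: 82.37·0.9900 = 81.55 t (target 81.55 t)
  SrO: 22.18·0.7027 = 15.59 t (target 15.58 t)
  ZrO2: 70.54·0.6681 = 47.13 t (target 47.12 t)
  Na2O: 30.75·0.4362 = 13.41 t (target 13.42 t)
  CaO: 294.3·0.4754 + 45.45·0.5619 = 165.4 t (target 165.4 t)
Glass-mass closure: batch Σ − ignition loss = 500.0 t (the Σ of target masses is 500.0 t; with the basis standing at 500.0 t — differing by rounding only).
Adding the batch up: Σ batch = 545.6 t; LOI loss = Σ batch·LOI = 45.62 t; glass ÷ batch gives a yield of 91.64%.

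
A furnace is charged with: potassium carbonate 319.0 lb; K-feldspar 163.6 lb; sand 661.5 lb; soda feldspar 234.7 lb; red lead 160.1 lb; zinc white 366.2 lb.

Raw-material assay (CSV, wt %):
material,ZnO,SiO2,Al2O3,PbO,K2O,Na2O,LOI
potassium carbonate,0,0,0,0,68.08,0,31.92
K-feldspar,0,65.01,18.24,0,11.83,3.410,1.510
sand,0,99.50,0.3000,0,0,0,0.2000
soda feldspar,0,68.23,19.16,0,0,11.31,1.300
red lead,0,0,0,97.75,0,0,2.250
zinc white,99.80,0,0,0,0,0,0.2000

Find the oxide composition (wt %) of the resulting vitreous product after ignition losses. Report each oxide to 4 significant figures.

Full precision is held end to end. Values along the way appear, rounded to four significant figures, at each printed step — a single rounding finalizes every reported result; the derived quantities, including the yield, the totals, glass mass, ignition loss, six oxide percentages, are rebuilt starting from the weights on 1792 lb of glass in exact precision, as set out in either problem or answer.
Per-oxide mass from batch:
  ZnO: 366.2·0.9980 = 365.5 lb
  SiO2: 163.6·0.6501 + 661.5·0.9950 + 234.7·0.6823 = 924.7 lb
  Al2O3: 163.6·0.1824 + 661.5·0.003000 + 234.7·0.1916 = 76.79 lb
  PbO: 160.1·0.9775 = 156.5 lb
  K2O: 319.0·0.6808 + 163.6·0.1183 = 236.5 lb
  Na2O: 163.6·0.03410 + 234.7·0.1131 = 32.12 lb
LOI: 319.0·0.3192 + 163.6·0.01510 + 661.5·0.002000 + 234.7·0.01300 + 160.1·0.02250 + 366.2·0.002000 = 113.0 lb
Resulting glass, batch − LOI: 1905 − 113.0 = 1792 lb (consistent with Σ oxide mass)
oxide / glass × 100 gives the wt %

Glass mass = 1792 lb (batch 1905 − LOI 113.0).
Composition: ZnO 20.39%, SiO2 51.60%, Al2O3 4.285%, PbO 8.733%, K2O 13.20%, Na2O 1.793%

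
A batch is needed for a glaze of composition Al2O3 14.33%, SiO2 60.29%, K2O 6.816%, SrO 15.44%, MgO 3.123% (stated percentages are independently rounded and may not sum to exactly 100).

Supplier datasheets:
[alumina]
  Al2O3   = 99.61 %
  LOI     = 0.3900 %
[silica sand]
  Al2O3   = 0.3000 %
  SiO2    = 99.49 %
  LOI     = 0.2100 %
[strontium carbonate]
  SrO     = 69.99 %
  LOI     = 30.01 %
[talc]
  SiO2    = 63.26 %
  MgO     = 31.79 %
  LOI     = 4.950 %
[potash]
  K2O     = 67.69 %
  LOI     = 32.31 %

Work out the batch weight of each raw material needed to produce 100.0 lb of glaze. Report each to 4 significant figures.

The intermediate values appear, rounded to four significant digits, at each printed step; all arithmetic holds full float precision from start to finish — each reported number is rounded only once. Derived quantities (ignition loss, net glass mass, yield, the totals, five oxide percentages) are computed from the weighed amounts per 100.0 lb of glass at exact precision exactly as shown in problem or answer.
Per-oxide target masses for 100.0 lb glaze:
  Al2O3: 14.33% × 100.0 = 14.33 lb
  SiO2: 60.29% × 100.0 = 60.29 lb
  K2O: 6.816% × 100.0 = 6.816 lb
  SrO: 15.44% × 100.0 = 15.44 lb
  MgO: 3.123% × 100.0 = 3.123 lb
A balance pass over the oxides, from the weights as reported, versus the basis set out (summed amounts equal target values net of answer rounding effects):
  Al2O3: 14.22·0.9961 + 54.35·0.003000 = 14.33 lb (target 14.33 lb)
  SiO2: 54.35·0.9949 + 9.824·0.6326 = 60.29 lb (target 60.29 lb)
  K2O: 10.07·0.6769 = 6.816 lb (target 6.816 lb)
  SrO: 22.06·0.6999 = 15.44 lb (target 15.44 lb)
  MgO: 9.824·0.3179 = 3.123 lb (target 3.123 lb)
Mass balance on the glass: Σ batch − LOI loss = 99.99 lb (summing oxide targets gives 100.0 lb; basis as stated: 100.0 lb — gaps are rounding artifacts).
Total batch = Σ batch = 110.5 lb; ignition loss, Σ(batch × LOI) = 10.53 lb; glass ÷ batch gives a yield of 90.47%.

Batch per 100.0 lb glaze:
  alumina: 14.22 lb
  silica sand: 54.35 lb
  strontium carbonate: 22.06 lb
  talc: 9.824 lb
  potash: 10.07 lb
Total batch = 110.5 lb; LOI loss = 10.53 lb; yield = 90.47%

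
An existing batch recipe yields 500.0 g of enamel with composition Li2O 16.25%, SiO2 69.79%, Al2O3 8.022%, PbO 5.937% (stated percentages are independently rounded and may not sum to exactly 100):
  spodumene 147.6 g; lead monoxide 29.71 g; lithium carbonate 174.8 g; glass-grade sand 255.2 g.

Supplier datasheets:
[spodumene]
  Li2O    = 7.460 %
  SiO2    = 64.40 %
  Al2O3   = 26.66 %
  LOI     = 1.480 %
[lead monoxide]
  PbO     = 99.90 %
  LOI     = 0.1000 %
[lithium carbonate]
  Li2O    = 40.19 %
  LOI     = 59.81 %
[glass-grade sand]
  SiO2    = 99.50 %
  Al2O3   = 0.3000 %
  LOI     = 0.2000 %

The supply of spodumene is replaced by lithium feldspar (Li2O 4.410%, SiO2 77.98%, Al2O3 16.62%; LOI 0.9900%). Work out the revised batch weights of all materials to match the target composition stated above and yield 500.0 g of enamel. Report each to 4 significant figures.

In-progress results appear rounded off to 4 significant digits as written — all arithmetic carries exact precision throughout — every reported number takes a single rounding. All derived quantities (yield, the four compositions, ignition loss, glass mass, the totals) are recomputed in exact precision from the batch weights per 500.0 g of glass as given in the problem or answer text.
The oxide mass targets at 500.0 g enamel:
  Li2O: 16.25% × 500.0 = 81.25 g
  SiO2: 69.79% × 500.0 = 349.0 g
  Al2O3: 8.022% × 500.0 = 40.11 g
  PbO: 5.937% × 500.0 = 29.68 g
A balance pass over the oxides, working from each reported weight, on the stated basis (summed amounts equal target values up to rounding of the answer):
  Li2O: 238.4·0.04410 + 176.0·0.4019 = 81.25 g (target 81.25 g)
  SiO2: 238.4·0.7798 + 163.9·0.9950 = 349.0 g (target 349.0 g)
  Al2O3: 238.4·0.1662 + 163.9·0.003000 = 40.11 g (target 40.11 g)
  PbO: 29.71·0.9990 = 29.68 g (target 29.68 g)
The glass-mass cross-check: the batch minus its LOI: 500.0 g (summing oxide targets gives 500.0 g; against the stated basis, 500.0 g — deltas are rounding alone).
Batch total: Σ batch = 608.0 g; the LOI term Σ batch·LOI equals 108.0 g; yield = glass ÷ total batch = 82.24%.

Revised batch per 500.0 g enamel:
  lithium feldspar: 238.4 g
  lead monoxide: 29.71 g
  lithium carbonate: 176.0 g
  glass-grade sand: 163.9 g
Total batch = 608.0 g; LOI loss = 108.0 g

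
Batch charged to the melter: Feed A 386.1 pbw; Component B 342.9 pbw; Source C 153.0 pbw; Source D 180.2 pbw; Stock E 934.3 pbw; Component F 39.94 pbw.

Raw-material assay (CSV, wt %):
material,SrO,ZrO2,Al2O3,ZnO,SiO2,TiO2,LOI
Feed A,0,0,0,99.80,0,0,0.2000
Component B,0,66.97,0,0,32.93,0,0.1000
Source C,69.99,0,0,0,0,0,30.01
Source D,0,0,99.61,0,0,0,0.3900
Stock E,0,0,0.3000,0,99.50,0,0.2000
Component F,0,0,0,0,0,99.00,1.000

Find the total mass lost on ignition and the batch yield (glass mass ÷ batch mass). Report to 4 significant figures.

LOI loss = 50.00 pbw; glass = 1986 pbw; yield = 97.54%

Values along the way are rounded to four significant figures wherever printed; all arithmetic carries full precision from start to finish. Each reported figure is rounded a single time — all derived quantities are recomputed at full precision (yield, the totals, net glass mass, LOI, six oxide percentages) from the weighed amounts on 1986 pbw of glass as they appear in the problem or answer text.
Material-by-material LOI:
  Feed A: 386.1 × 0.002000 = 0.7722 pbw
  Component B: 342.9 × 0.001000 = 0.3429 pbw
  Source C: 153.0 × 0.3001 = 45.92 pbw
  Source D: 180.2 × 0.003900 = 0.7028 pbw
  Stock E: 934.3 × 0.002000 = 1.869 pbw
  Component F: 39.94 × 0.01000 = 0.3994 pbw
Total LOI = 50.00 pbw
Glass = batch − LOI = 2036 − 50.00 = 1986 pbw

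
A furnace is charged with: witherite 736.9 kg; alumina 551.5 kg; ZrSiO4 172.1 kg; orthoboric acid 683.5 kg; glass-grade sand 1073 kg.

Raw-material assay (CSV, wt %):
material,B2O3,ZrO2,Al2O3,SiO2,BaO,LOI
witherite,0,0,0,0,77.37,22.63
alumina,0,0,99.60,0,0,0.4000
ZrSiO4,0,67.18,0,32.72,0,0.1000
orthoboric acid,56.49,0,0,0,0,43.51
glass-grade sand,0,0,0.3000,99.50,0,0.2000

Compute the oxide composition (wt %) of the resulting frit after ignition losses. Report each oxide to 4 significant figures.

The working math keeps full precision in all steps; working values are shown rounded off to 4 significant figures in the working — every reported figure is rounded only once; the derived quantities are re-derived at exact precision (five oxide percentages, LOI, net glass mass, yield, totals) using the weight values on 2748 kg of glass, exactly as shown in question or answer.
Delivered oxide masses:
  B2O3: 683.5·0.5649 = 386.1 kg
  ZrO2: 172.1·0.6718 = 115.6 kg
  Al2O3: 551.5·0.9960 + 1073·0.003000 = 552.5 kg
  SiO2: 172.1·0.3272 + 1073·0.9950 = 1124 kg
  BaO: 736.9·0.7737 = 570.1 kg
LOI: 736.9·0.2263 + 551.5·0.004000 + 172.1·0.001000 + 683.5·0.4351 + 1073·0.002000 = 468.7 kg
Net of LOI, the glass mass = 3217 − 468.7 = 2748 kg (= Σ oxide masses)
each wt % is 100 × oxide ÷ glass

Glass mass = 2748 kg (batch 3217 − LOI 468.7).
Composition: B2O3 14.05%, ZrO2 4.207%, Al2O3 20.10%, SiO2 40.90%, BaO 20.74%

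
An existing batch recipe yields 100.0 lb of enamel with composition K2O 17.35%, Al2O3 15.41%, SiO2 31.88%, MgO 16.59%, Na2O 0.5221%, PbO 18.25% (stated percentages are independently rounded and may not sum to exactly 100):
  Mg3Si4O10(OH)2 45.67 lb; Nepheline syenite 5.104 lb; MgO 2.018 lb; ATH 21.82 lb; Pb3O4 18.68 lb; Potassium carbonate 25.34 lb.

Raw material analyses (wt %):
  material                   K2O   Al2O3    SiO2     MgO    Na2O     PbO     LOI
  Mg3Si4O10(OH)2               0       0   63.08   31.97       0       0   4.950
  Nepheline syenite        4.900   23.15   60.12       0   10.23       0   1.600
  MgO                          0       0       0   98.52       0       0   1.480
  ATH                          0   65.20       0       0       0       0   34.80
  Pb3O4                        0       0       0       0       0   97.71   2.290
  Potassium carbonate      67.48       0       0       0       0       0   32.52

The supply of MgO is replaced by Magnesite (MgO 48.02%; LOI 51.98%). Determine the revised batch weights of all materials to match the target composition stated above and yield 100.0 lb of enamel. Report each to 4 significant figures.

The working math keeps full precision at every stage. Mid-chain values are printed rounded off to 4 significant digits between the steps. Each reported value includes exactly one rounding — derived quantities are computed in full float precision (the six compositions, glass mass, yield, totals, ignition loss) from the weighed amounts per 100.0 lb of glass, as they appear in problem or answer.
Oxide mass targets, per 100.0 lb enamel:
  K2O: 17.35% × 100.0 = 17.35 lb
  Al2O3: 15.41% × 100.0 = 15.41 lb
  SiO2: 31.88% × 100.0 = 31.88 lb
  MgO: 16.59% × 100.0 = 16.59 lb
  Na2O: 0.5221% × 100.0 = 0.5221 lb
  PbO: 18.25% × 100.0 = 18.25 lb
Mass-balance tally per oxide applying the batch weights above, for the quoted basis mass (sums match the target masses net of answer rounding effects):
  K2O: 5.104·0.04900 + 25.34·0.6748 = 17.35 lb (target 17.35 lb)
  Al2O3: 5.104·0.2315 + 21.82·0.6520 = 15.41 lb (target 15.41 lb)
  SiO2: 45.67·0.6308 + 5.104·0.6012 = 31.88 lb (target 31.88 lb)
  MgO: 45.67·0.3197 + 4.139·0.4802 = 16.59 lb (target 16.59 lb)
  Na2O: 5.104·0.1023 = 0.5221 lb (target 0.5221 lb)
  PbO: 18.68·0.9771 = 18.25 lb (target 18.25 lb)
Glass-mass closure: whole batch net of LOI = 100.0 lb (targets for the oxides total 100.0 lb; with the basis standing at 100.0 lb — a pure rounding effect).
Batch total: Σ batch = 120.8 lb; LOI removed, Σ of batch·LOI: 20.76 lb; yield: glass divided by total = 82.81%.

Revised batch per 100.0 lb enamel:
  Mg3Si4O10(OH)2: 45.67 lb
  Nepheline syenite: 5.104 lb
  Magnesite: 4.139 lb
  ATH: 21.82 lb
  Pb3O4: 18.68 lb
  Potassium carbonate: 25.34 lb
Total batch = 120.8 lb; LOI loss = 20.76 lb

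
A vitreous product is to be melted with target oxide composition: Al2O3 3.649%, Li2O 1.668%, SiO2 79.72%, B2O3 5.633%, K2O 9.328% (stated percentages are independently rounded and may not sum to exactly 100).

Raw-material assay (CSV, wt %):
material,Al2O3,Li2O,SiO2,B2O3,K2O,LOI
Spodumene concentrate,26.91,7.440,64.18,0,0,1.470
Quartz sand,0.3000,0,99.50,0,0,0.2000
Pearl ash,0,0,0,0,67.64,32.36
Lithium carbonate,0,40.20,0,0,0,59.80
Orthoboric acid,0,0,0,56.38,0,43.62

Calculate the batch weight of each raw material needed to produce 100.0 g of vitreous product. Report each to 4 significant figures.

Batch per 100.0 g vitreous product:
  Spodumene concentrate: 12.76 g
  Quartz sand: 71.89 g
  Pearl ash: 13.79 g
  Lithium carbonate: 1.788 g
  Orthoboric acid: 9.991 g
Total batch = 110.2 g; LOI loss = 10.22 g; yield = 90.73%

In-progress results are printed (rounded to 4 significant figures) between the steps; full precision is held throughout; every reported value takes a single rounding — the derived quantities (yield, glass mass, totals, the five compositions, LOI) are computed in full precision from the weighed amounts for 100.0 g of glass exactly as printed in either problem or answer.
Target oxide masses per 100.0 g vitreous product:
  Al2O3: 3.649% × 100.0 = 3.649 g
  Li2O: 1.668% × 100.0 = 1.668 g
  SiO2: 79.72% × 100.0 = 79.72 g
  B2O3: 5.633% × 100.0 = 5.633 g
  K2O: 9.328% × 100.0 = 9.328 g
Balance tally, oxide-wise, using the reported weights, relative to the basis at hand (oxide sums agree with the targets exact up to rounding of places):
  Al2O3: 12.76·0.2691 + 71.89·0.003000 = 3.649 g (target 3.649 g)
  Li2O: 12.76·0.07440 + 1.788·0.4020 = 1.668 g (target 1.668 g)
  SiO2: 12.76·0.6418 + 71.89·0.9950 = 79.72 g (target 79.72 g)
  B2O3: 9.991·0.5638 = 5.633 g (target 5.633 g)
  K2O: 13.79·0.6764 = 9.328 g (target 9.328 g)
Glass-mass sanity pass: batch total minus LOI = 100.0 g (the Σ of target masses is 100.0 g; basis as stated: 100.0 g — deltas are rounding alone).
Batch grand total — Σ batch = 110.2 g; loss to ignition Σ batch·LOI = 10.22 g; the yield ratio, glass ÷ batch: 90.73%.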